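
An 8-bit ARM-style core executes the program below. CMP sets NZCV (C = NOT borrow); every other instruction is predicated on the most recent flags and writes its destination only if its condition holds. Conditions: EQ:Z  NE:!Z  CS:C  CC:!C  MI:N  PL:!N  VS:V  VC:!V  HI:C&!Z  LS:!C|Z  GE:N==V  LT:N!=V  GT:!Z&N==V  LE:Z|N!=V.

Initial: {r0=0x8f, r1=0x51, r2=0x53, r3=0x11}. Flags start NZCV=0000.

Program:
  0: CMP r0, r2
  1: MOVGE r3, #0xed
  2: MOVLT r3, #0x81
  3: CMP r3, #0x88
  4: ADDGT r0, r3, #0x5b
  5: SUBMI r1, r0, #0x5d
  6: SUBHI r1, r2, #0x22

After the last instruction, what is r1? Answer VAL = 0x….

VAL = 0x32

0: ✓ CMP  NZCV=0011
1: · MOVGE
2: ✓ MOVLT  r3←0x81
3: ✓ CMP  NZCV=1000
4: · ADDGT
5: ✓ SUBMI  r1←0x32
6: · SUBHI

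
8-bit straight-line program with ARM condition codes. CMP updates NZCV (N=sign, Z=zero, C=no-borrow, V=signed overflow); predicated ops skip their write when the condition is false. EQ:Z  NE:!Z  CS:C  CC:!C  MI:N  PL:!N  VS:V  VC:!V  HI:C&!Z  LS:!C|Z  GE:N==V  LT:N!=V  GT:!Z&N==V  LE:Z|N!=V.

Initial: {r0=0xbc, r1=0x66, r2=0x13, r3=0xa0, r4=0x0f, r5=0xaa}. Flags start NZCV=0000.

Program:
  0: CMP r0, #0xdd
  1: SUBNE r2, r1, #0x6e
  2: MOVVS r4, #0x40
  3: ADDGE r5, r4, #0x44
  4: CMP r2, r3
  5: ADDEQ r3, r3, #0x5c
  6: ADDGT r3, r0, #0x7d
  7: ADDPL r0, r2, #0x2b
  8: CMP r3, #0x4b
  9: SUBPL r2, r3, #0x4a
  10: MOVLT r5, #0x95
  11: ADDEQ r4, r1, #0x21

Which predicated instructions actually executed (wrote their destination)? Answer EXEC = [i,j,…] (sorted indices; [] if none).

[0] flags=1000 → (cmp)
[1] flags=1000 NE?T → r2=0xf8
[2] flags=1000 VS?F → skip
[3] flags=1000 GE?F → skip
[4] flags=0010 → (cmp)
[5] flags=0010 EQ?F → skip
[6] flags=0010 GT?T → r3=0x39
[7] flags=0010 PL?T → r0=0x23
[8] flags=1000 → (cmp)
[9] flags=1000 PL?F → skip
[10] flags=1000 LT?T → r5=0x95
[11] flags=1000 EQ?F → skip

EXEC = [1,6,7,10]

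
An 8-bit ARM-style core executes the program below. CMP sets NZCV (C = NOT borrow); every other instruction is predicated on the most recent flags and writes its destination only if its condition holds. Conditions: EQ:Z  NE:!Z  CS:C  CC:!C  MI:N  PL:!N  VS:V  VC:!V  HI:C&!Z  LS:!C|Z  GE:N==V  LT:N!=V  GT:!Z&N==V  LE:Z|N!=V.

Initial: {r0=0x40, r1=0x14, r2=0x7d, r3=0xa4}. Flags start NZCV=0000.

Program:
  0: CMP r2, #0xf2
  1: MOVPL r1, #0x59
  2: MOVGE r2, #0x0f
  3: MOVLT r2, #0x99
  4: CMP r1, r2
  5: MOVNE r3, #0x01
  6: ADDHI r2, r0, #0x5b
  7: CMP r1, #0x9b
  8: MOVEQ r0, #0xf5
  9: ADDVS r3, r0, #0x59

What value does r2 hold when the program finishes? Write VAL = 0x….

[0] flags=1001 → (cmp)
[1] flags=1001 PL?F → skip
[2] flags=1001 GE?T → r2=0x0f
[3] flags=1001 LT?F → skip
[4] flags=0010 → (cmp)
[5] flags=0010 NE?T → r3=0x01
[6] flags=0010 HI?T → r2=0x9b
[7] flags=0000 → (cmp)
[8] flags=0000 EQ?F → skip
[9] flags=0000 VS?F → skip

VAL = 0x9b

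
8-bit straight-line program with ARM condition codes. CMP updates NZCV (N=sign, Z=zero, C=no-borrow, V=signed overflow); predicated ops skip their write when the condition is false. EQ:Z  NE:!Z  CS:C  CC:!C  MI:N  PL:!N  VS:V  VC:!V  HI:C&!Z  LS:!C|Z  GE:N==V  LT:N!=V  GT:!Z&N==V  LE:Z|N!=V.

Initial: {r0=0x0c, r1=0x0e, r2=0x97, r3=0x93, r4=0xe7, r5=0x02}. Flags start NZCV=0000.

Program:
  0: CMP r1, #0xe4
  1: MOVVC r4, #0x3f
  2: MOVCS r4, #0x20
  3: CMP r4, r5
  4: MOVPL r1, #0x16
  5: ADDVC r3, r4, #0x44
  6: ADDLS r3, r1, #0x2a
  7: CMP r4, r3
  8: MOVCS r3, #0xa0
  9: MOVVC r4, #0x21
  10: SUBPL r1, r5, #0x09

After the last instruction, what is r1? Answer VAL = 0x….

VAL = 0x16

[0] flags=0000 → (cmp)
[1] flags=0000 VC?T → r4=0x3f
[2] flags=0000 CS?F → skip
[3] flags=0010 → (cmp)
[4] flags=0010 PL?T → r1=0x16
[5] flags=0010 VC?T → r3=0x83
[6] flags=0010 LS?F → skip
[7] flags=1001 → (cmp)
[8] flags=1001 CS?F → skip
[9] flags=1001 VC?F → skip
[10] flags=1001 PL?F → skip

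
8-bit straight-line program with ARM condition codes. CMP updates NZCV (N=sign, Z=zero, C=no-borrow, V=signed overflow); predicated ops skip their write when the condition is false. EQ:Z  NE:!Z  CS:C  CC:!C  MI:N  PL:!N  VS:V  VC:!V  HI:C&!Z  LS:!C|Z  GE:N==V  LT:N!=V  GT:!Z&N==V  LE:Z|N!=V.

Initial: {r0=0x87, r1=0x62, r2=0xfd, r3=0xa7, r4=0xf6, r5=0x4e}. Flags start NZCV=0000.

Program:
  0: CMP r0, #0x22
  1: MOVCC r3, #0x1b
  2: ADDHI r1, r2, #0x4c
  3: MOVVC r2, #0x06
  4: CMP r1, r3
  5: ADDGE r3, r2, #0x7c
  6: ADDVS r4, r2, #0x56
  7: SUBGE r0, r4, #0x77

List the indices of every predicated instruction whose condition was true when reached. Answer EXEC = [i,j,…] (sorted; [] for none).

[0] flags=0011 → (cmp)
[1] flags=0011 CC?F → skip
[2] flags=0011 HI?T → r1=0x49
[3] flags=0011 VC?F → skip
[4] flags=1001 → (cmp)
[5] flags=1001 GE?T → r3=0x79
[6] flags=1001 VS?T → r4=0x53
[7] flags=1001 GE?T → r0=0xdc

EXEC = [2,5,6,7]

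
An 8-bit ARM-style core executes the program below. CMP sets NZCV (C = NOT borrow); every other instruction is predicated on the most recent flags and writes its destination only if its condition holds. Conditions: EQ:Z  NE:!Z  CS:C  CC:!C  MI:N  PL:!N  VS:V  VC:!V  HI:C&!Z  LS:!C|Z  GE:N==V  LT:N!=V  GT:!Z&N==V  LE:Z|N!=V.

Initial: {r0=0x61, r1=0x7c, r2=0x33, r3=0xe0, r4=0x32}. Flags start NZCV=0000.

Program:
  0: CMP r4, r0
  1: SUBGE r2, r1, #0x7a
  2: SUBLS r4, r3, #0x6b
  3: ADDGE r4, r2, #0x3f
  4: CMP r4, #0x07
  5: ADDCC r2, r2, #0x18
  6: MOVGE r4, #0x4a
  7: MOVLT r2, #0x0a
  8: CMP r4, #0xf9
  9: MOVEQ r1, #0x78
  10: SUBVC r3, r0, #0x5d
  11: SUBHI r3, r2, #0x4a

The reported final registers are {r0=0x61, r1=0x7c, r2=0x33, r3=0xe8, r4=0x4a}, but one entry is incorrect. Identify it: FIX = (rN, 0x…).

[0] flags=1000 → (cmp)
[1] flags=1000 GE?F → skip
[2] flags=1000 LS?T → r4=0x75
[3] flags=1000 GE?F → skip
[4] flags=0010 → (cmp)
[5] flags=0010 CC?F → skip
[6] flags=0010 GE?T → r4=0x4a
[7] flags=0010 LT?F → skip
[8] flags=0000 → (cmp)
[9] flags=0000 EQ?F → skip
[10] flags=0000 VC?T → r3=0x04
[11] flags=0000 HI?F → skip

FIX = (r3, 0x04)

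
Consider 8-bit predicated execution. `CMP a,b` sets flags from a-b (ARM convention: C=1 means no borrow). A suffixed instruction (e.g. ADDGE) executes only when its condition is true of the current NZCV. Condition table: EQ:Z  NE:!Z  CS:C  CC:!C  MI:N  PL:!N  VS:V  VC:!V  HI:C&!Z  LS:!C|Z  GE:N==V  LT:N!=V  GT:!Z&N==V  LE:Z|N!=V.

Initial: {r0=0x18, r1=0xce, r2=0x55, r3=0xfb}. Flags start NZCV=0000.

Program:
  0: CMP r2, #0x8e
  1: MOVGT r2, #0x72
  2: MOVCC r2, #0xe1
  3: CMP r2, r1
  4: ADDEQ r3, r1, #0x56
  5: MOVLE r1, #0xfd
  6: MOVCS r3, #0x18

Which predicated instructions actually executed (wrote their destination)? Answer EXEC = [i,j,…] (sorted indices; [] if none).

0: ✓ CMP  NZCV=1001
1: ✓ MOVGT  r2←0x72
2: ✓ MOVCC  r2←0xe1
3: ✓ CMP  NZCV=0010
4: · ADDEQ
5: · MOVLE
6: ✓ MOVCS  r3←0x18

EXEC = [1,2,6]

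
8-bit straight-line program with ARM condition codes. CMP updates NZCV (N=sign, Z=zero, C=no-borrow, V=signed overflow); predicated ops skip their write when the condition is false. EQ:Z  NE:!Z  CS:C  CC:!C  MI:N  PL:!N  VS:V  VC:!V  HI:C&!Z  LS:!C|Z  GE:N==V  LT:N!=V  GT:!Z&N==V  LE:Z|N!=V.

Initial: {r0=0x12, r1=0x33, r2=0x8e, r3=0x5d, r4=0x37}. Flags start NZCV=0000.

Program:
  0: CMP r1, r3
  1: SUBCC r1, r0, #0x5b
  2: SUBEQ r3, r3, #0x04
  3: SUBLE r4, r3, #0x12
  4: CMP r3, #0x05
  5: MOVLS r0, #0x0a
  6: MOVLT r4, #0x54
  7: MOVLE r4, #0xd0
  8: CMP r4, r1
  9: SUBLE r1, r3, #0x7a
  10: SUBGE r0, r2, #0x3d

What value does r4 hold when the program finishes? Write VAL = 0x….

[0] flags=1000 → (cmp)
[1] flags=1000 CC?T → r1=0xb7
[2] flags=1000 EQ?F → skip
[3] flags=1000 LE?T → r4=0x4b
[4] flags=0010 → (cmp)
[5] flags=0010 LS?F → skip
[6] flags=0010 LT?F → skip
[7] flags=0010 LE?F → skip
[8] flags=1001 → (cmp)
[9] flags=1001 LE?F → skip
[10] flags=1001 GE?T → r0=0x51

VAL = 0x4b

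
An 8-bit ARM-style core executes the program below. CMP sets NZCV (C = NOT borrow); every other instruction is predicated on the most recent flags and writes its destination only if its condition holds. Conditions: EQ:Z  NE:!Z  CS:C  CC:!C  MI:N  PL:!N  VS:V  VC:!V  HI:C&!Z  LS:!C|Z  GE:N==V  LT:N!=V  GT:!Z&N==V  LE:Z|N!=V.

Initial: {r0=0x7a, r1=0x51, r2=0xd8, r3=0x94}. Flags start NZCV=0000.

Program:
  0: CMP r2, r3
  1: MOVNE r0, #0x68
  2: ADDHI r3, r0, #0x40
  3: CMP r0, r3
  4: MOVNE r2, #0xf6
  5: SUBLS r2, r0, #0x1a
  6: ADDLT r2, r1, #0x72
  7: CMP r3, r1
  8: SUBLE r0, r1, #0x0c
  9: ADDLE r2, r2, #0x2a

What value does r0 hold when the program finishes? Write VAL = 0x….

[0] flags=0010 → (cmp)
[1] flags=0010 NE?T → r0=0x68
[2] flags=0010 HI?T → r3=0xa8
[3] flags=1001 → (cmp)
[4] flags=1001 NE?T → r2=0xf6
[5] flags=1001 LS?T → r2=0x4e
[6] flags=1001 LT?F → skip
[7] flags=0011 → (cmp)
[8] flags=0011 LE?T → r0=0x45
[9] flags=0011 LE?T → r2=0x78

VAL = 0x45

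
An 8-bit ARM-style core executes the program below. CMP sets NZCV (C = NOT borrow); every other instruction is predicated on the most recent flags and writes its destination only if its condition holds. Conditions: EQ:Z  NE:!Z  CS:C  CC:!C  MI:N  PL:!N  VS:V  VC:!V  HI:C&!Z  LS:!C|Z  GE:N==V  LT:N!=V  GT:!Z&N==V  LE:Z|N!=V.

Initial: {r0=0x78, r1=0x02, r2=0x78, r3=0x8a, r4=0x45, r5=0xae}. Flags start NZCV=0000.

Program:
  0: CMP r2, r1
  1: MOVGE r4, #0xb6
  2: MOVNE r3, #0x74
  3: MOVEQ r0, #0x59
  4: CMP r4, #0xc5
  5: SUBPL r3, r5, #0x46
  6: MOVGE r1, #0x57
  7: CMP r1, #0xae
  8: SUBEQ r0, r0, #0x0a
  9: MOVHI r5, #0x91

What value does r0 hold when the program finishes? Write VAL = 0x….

0: ✓ CMP  NZCV=0010
1: ✓ MOVGE  r4←0xb6
2: ✓ MOVNE  r3←0x74
3: · MOVEQ
4: ✓ CMP  NZCV=1000
5: · SUBPL
6: · MOVGE
7: ✓ CMP  NZCV=0000
8: · SUBEQ
9: · MOVHI

VAL = 0x78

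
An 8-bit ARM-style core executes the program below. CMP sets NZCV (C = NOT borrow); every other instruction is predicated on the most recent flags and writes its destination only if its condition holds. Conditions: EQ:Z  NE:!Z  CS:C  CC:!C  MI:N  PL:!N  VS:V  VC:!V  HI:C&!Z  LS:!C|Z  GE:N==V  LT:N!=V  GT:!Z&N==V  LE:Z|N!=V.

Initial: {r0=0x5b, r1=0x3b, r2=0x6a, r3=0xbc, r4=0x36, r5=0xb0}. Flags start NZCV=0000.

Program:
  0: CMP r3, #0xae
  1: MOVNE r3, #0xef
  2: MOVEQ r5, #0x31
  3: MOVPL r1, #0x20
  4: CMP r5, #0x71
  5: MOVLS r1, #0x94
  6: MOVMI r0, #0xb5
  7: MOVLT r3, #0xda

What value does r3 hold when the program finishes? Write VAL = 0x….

0: ✓ CMP  NZCV=0010
1: ✓ MOVNE  r3←0xef
2: · MOVEQ
3: ✓ MOVPL  r1←0x20
4: ✓ CMP  NZCV=0011
5: · MOVLS
6: · MOVMI
7: ✓ MOVLT  r3←0xda

VAL = 0xda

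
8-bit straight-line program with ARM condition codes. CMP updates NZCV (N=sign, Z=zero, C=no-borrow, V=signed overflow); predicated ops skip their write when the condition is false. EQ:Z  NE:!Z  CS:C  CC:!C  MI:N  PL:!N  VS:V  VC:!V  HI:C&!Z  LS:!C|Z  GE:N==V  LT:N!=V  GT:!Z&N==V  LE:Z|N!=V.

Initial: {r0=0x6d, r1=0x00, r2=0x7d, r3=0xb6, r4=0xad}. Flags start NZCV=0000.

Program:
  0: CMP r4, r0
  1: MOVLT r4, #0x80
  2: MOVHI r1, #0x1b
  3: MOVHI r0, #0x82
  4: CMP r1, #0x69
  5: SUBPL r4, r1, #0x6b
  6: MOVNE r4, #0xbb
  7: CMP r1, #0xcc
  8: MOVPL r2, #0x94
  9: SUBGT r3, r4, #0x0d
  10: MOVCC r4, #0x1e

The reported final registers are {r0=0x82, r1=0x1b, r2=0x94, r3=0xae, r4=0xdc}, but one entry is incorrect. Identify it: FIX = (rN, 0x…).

[0] flags=0011 → (cmp)
[1] flags=0011 LT?T → r4=0x80
[2] flags=0011 HI?T → r1=0x1b
[3] flags=0011 HI?T → r0=0x82
[4] flags=1000 → (cmp)
[5] flags=1000 PL?F → skip
[6] flags=1000 NE?T → r4=0xbb
[7] flags=0000 → (cmp)
[8] flags=0000 PL?T → r2=0x94
[9] flags=0000 GT?T → r3=0xae
[10] flags=0000 CC?T → r4=0x1e

FIX = (r4, 0x1e)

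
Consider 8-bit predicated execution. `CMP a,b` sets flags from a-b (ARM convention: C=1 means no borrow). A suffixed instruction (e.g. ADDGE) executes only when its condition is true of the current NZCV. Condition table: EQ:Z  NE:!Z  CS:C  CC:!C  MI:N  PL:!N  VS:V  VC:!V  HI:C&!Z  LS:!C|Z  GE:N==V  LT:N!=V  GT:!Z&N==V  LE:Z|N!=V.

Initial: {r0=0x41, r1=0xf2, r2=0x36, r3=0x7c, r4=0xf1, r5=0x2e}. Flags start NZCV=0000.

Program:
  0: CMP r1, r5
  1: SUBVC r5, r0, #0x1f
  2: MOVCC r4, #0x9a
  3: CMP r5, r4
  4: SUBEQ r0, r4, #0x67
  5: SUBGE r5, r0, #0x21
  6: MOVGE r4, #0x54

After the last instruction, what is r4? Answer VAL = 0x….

[0] flags=1010 → (cmp)
[1] flags=1010 VC?T → r5=0x22
[2] flags=1010 CC?F → skip
[3] flags=0000 → (cmp)
[4] flags=0000 EQ?F → skip
[5] flags=0000 GE?T → r5=0x20
[6] flags=0000 GE?T → r4=0x54

VAL = 0x54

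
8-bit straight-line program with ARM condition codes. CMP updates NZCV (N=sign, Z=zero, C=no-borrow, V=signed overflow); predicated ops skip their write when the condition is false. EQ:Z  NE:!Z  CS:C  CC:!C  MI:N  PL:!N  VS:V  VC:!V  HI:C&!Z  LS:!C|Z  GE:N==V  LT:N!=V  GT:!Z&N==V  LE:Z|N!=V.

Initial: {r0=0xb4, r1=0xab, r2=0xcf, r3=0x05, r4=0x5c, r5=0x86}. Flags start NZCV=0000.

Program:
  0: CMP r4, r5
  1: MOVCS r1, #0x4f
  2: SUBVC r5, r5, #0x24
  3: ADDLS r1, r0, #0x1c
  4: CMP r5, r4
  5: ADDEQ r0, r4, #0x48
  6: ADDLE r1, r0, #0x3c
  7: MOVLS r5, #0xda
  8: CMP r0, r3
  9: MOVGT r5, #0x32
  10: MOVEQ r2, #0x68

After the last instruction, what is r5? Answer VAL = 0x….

VAL = 0x86

[0] flags=1001 → (cmp)
[1] flags=1001 CS?F → skip
[2] flags=1001 VC?F → skip
[3] flags=1001 LS?T → r1=0xd0
[4] flags=0011 → (cmp)
[5] flags=0011 EQ?F → skip
[6] flags=0011 LE?T → r1=0xf0
[7] flags=0011 LS?F → skip
[8] flags=1010 → (cmp)
[9] flags=1010 GT?F → skip
[10] flags=1010 EQ?F → skip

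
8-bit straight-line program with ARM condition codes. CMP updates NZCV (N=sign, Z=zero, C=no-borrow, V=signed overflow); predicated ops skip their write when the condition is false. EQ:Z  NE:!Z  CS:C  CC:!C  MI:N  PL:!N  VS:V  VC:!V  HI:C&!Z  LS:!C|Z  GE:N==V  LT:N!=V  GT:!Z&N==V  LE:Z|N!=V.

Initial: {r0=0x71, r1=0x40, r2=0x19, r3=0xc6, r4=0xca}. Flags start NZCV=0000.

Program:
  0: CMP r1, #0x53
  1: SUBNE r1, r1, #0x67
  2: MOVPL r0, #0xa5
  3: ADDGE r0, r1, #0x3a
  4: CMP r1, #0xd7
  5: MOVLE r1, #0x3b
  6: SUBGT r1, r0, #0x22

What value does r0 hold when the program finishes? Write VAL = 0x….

[0] flags=1000 → (cmp)
[1] flags=1000 NE?T → r1=0xd9
[2] flags=1000 PL?F → skip
[3] flags=1000 GE?F → skip
[4] flags=0010 → (cmp)
[5] flags=0010 LE?F → skip
[6] flags=0010 GT?T → r1=0x4f

VAL = 0x71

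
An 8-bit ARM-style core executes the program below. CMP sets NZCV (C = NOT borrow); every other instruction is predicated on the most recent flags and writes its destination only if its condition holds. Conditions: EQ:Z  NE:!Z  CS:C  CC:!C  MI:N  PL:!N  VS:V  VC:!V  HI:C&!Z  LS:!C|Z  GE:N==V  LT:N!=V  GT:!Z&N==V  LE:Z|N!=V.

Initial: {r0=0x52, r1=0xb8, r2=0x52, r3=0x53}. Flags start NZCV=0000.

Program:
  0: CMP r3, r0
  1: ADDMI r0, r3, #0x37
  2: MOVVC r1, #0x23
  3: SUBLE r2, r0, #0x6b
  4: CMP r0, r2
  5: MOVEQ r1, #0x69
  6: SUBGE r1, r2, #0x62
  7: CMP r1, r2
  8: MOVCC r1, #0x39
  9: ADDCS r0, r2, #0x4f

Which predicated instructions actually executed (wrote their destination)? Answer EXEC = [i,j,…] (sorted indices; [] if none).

EXEC = [2,5,6,9]

0: ✓ CMP  NZCV=0010
1: · ADDMI
2: ✓ MOVVC  r1←0x23
3: · SUBLE
4: ✓ CMP  NZCV=0110
5: ✓ MOVEQ  r1←0x69
6: ✓ SUBGE  r1←0xf0
7: ✓ CMP  NZCV=1010
8: · MOVCC
9: ✓ ADDCS  r0←0xa1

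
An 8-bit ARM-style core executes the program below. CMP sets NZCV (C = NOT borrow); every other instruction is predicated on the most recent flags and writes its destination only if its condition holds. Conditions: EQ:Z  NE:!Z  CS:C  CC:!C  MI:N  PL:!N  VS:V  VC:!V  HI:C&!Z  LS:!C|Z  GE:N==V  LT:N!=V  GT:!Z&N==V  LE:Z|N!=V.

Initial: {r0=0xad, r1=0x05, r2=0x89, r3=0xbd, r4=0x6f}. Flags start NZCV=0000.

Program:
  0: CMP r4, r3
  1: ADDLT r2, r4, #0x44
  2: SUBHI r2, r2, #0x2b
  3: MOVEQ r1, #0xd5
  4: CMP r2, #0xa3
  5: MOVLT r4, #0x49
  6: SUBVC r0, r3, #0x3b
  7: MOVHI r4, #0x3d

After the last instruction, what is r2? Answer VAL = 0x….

VAL = 0x89

0: ✓ CMP  NZCV=1001
1: · ADDLT
2: · SUBHI
3: · MOVEQ
4: ✓ CMP  NZCV=1000
5: ✓ MOVLT  r4←0x49
6: ✓ SUBVC  r0←0x82
7: · MOVHI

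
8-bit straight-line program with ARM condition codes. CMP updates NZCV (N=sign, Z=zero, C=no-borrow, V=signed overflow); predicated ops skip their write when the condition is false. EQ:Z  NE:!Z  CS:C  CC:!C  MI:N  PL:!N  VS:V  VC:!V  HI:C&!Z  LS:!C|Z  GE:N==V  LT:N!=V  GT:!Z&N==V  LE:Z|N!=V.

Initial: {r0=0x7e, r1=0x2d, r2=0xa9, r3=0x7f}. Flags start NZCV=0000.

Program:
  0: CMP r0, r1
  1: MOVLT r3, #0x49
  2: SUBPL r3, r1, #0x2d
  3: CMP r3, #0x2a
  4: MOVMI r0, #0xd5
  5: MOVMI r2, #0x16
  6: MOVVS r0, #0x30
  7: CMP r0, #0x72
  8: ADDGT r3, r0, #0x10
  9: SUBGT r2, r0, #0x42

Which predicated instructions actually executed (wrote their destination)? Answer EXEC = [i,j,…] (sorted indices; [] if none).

0: ✓ CMP  NZCV=0010
1: · MOVLT
2: ✓ SUBPL  r3←0x00
3: ✓ CMP  NZCV=1000
4: ✓ MOVMI  r0←0xd5
5: ✓ MOVMI  r2←0x16
6: · MOVVS
7: ✓ CMP  NZCV=0011
8: · ADDGT
9: · SUBGT

EXEC = [2,4,5]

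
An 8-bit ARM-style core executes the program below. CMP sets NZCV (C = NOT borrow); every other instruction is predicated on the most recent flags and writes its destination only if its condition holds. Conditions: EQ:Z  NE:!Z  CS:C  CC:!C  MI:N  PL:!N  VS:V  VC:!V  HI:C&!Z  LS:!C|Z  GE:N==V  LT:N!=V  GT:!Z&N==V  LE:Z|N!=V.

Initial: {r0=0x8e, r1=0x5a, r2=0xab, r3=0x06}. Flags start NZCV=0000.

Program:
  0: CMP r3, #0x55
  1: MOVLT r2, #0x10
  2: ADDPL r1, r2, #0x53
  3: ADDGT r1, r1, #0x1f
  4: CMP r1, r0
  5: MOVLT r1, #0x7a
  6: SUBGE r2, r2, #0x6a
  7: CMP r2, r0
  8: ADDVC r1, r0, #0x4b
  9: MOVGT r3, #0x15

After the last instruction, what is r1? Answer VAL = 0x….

VAL = 0xd9

[0] flags=1000 → (cmp)
[1] flags=1000 LT?T → r2=0x10
[2] flags=1000 PL?F → skip
[3] flags=1000 GT?F → skip
[4] flags=1001 → (cmp)
[5] flags=1001 LT?F → skip
[6] flags=1001 GE?T → r2=0xa6
[7] flags=0010 → (cmp)
[8] flags=0010 VC?T → r1=0xd9
[9] flags=0010 GT?T → r3=0x15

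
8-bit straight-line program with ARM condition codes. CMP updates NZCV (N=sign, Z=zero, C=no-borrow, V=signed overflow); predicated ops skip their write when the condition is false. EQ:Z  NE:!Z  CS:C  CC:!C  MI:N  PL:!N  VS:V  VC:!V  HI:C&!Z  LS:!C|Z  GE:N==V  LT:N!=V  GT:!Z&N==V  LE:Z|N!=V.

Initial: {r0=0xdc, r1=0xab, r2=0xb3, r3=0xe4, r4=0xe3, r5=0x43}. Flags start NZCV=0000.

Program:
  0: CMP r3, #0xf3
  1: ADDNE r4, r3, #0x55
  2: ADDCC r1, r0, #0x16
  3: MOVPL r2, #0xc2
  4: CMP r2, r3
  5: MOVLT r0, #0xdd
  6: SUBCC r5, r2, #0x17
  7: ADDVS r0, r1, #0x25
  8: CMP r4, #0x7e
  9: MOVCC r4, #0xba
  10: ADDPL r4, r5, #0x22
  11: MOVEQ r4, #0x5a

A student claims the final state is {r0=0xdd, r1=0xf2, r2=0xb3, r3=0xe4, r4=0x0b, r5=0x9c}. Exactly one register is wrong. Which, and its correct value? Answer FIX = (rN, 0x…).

FIX = (r4, 0xba)

[0] flags=1000 → (cmp)
[1] flags=1000 NE?T → r4=0x39
[2] flags=1000 CC?T → r1=0xf2
[3] flags=1000 PL?F → skip
[4] flags=1000 → (cmp)
[5] flags=1000 LT?T → r0=0xdd
[6] flags=1000 CC?T → r5=0x9c
[7] flags=1000 VS?F → skip
[8] flags=1000 → (cmp)
[9] flags=1000 CC?T → r4=0xba
[10] flags=1000 PL?F → skip
[11] flags=1000 EQ?F → skip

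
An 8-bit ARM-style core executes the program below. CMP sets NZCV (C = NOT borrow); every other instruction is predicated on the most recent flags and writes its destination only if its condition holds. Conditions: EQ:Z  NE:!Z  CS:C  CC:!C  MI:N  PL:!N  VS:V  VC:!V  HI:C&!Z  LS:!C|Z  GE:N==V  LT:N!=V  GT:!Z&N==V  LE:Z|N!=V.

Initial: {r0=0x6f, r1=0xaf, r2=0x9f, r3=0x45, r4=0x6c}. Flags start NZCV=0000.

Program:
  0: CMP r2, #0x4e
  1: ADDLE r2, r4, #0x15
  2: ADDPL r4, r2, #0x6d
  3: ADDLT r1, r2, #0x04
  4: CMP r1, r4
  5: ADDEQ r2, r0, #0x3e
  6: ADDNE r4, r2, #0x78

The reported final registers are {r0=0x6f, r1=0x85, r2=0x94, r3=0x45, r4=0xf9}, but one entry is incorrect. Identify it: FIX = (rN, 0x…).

0: ✓ CMP  NZCV=0011
1: ✓ ADDLE  r2←0x81
2: ✓ ADDPL  r4←0xee
3: ✓ ADDLT  r1←0x85
4: ✓ CMP  NZCV=1000
5: · ADDEQ
6: ✓ ADDNE  r4←0xf9

FIX = (r2, 0x81)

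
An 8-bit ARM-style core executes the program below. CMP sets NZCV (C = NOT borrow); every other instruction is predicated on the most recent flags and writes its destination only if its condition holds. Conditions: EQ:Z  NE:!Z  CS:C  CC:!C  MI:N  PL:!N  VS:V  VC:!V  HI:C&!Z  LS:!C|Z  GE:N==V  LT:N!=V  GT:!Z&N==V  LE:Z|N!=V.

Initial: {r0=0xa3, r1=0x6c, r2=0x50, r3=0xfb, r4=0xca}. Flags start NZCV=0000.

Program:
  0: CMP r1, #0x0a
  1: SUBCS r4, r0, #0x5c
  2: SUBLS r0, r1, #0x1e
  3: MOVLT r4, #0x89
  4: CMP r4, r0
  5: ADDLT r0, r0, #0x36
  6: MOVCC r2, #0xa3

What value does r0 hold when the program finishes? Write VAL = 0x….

0: ✓ CMP  NZCV=0010
1: ✓ SUBCS  r4←0x47
2: · SUBLS
3: · MOVLT
4: ✓ CMP  NZCV=1001
5: · ADDLT
6: ✓ MOVCC  r2←0xa3

VAL = 0xa3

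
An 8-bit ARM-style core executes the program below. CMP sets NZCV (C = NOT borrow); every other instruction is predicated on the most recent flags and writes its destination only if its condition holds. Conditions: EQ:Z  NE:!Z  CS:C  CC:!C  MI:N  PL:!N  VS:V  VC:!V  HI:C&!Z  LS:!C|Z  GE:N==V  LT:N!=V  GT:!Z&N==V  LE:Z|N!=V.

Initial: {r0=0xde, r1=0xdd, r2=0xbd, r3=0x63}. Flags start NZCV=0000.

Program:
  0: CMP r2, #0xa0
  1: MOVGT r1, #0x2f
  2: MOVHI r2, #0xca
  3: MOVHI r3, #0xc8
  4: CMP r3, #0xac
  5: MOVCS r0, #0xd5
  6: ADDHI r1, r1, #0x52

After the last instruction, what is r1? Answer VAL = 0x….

0: ✓ CMP  NZCV=0010
1: ✓ MOVGT  r1←0x2f
2: ✓ MOVHI  r2←0xca
3: ✓ MOVHI  r3←0xc8
4: ✓ CMP  NZCV=0010
5: ✓ MOVCS  r0←0xd5
6: ✓ ADDHI  r1←0x81

VAL = 0x81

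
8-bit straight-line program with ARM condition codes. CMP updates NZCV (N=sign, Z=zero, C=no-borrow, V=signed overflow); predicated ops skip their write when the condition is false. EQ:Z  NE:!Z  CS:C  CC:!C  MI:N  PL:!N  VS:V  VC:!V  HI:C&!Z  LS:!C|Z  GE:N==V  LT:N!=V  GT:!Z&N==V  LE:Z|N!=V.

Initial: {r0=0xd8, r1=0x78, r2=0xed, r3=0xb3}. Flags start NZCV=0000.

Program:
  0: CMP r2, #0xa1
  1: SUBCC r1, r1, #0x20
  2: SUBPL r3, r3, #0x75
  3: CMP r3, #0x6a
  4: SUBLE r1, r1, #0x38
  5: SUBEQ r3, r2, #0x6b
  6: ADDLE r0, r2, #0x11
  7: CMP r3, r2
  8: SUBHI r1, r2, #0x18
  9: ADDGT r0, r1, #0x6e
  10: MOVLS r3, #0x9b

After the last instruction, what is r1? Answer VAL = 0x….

[0] flags=0010 → (cmp)
[1] flags=0010 CC?F → skip
[2] flags=0010 PL?T → r3=0x3e
[3] flags=1000 → (cmp)
[4] flags=1000 LE?T → r1=0x40
[5] flags=1000 EQ?F → skip
[6] flags=1000 LE?T → r0=0xfe
[7] flags=0000 → (cmp)
[8] flags=0000 HI?F → skip
[9] flags=0000 GT?T → r0=0xae
[10] flags=0000 LS?T → r3=0x9b

VAL = 0x40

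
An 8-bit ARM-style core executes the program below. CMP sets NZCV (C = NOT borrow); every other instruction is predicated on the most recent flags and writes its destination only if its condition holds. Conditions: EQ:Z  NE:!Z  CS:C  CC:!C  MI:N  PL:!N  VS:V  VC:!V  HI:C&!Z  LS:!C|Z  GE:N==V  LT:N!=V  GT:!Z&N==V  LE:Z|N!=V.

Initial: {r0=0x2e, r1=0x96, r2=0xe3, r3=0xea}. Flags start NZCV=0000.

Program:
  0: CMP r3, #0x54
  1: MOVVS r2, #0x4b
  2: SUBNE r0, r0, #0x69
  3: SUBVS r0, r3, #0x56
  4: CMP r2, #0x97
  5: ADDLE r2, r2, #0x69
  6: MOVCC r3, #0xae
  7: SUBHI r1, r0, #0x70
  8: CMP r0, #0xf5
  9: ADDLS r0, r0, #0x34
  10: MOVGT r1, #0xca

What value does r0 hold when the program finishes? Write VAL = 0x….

VAL = 0xf9

0: ✓ CMP  NZCV=1010
1: · MOVVS
2: ✓ SUBNE  r0←0xc5
3: · SUBVS
4: ✓ CMP  NZCV=0010
5: · ADDLE
6: · MOVCC
7: ✓ SUBHI  r1←0x55
8: ✓ CMP  NZCV=1000
9: ✓ ADDLS  r0←0xf9
10: · MOVGT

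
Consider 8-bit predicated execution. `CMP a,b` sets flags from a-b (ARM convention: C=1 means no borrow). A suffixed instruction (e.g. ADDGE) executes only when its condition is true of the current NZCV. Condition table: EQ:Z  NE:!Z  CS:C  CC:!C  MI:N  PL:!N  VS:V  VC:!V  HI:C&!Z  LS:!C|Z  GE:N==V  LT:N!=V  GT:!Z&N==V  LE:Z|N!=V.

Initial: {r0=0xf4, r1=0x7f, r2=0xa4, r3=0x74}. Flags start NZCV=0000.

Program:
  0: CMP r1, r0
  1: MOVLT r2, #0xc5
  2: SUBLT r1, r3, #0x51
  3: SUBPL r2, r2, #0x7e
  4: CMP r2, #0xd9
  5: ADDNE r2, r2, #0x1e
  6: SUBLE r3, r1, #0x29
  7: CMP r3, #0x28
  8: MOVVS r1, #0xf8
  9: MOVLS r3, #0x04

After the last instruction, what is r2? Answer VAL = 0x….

VAL = 0xc2

0: ✓ CMP  NZCV=1001
1: · MOVLT
2: · SUBLT
3: · SUBPL
4: ✓ CMP  NZCV=1000
5: ✓ ADDNE  r2←0xc2
6: ✓ SUBLE  r3←0x56
7: ✓ CMP  NZCV=0010
8: · MOVVS
9: · MOVLS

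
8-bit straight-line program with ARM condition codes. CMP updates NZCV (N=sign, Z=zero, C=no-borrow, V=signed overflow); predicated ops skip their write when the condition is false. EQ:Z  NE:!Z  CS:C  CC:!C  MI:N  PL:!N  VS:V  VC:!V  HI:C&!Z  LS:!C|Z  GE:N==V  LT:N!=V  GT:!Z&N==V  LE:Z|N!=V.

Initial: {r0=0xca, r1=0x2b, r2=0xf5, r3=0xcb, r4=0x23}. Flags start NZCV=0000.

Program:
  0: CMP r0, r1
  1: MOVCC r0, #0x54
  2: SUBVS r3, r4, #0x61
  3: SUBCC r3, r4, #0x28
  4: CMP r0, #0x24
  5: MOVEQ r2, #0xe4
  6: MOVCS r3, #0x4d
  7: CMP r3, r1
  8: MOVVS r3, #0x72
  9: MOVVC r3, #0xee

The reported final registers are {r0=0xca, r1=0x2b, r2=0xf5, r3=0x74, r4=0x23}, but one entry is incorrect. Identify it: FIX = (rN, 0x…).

FIX = (r3, 0xee)

0: ✓ CMP  NZCV=1010
1: · MOVCC
2: · SUBVS
3: · SUBCC
4: ✓ CMP  NZCV=1010
5: · MOVEQ
6: ✓ MOVCS  r3←0x4d
7: ✓ CMP  NZCV=0010
8: · MOVVS
9: ✓ MOVVC  r3←0xee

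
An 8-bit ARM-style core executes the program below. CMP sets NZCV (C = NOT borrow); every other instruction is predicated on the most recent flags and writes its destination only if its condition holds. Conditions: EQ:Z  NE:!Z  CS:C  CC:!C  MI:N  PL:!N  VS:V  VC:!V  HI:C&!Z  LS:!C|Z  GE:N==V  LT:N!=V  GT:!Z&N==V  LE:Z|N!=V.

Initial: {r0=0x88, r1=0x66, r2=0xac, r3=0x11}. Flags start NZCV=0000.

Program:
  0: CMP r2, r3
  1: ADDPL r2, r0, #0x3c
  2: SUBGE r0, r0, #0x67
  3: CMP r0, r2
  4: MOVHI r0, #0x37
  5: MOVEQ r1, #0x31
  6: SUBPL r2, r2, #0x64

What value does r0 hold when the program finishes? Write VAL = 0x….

VAL = 0x88

0: ✓ CMP  NZCV=1010
1: · ADDPL
2: · SUBGE
3: ✓ CMP  NZCV=1000
4: · MOVHI
5: · MOVEQ
6: · SUBPL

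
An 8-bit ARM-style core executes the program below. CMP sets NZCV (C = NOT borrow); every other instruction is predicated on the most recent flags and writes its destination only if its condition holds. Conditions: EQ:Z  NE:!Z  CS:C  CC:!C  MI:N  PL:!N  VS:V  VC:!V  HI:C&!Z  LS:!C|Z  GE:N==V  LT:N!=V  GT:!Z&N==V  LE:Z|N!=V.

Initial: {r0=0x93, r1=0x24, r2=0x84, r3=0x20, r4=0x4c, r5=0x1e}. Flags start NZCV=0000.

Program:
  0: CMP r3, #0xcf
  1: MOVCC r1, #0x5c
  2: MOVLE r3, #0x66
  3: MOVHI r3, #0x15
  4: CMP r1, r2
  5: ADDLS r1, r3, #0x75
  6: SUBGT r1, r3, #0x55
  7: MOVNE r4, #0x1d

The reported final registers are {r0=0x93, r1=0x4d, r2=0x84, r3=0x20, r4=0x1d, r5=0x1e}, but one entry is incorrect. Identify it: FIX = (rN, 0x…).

FIX = (r1, 0xcb)

[0] flags=0000 → (cmp)
[1] flags=0000 CC?T → r1=0x5c
[2] flags=0000 LE?F → skip
[3] flags=0000 HI?F → skip
[4] flags=1001 → (cmp)
[5] flags=1001 LS?T → r1=0x95
[6] flags=1001 GT?T → r1=0xcb
[7] flags=1001 NE?T → r4=0x1d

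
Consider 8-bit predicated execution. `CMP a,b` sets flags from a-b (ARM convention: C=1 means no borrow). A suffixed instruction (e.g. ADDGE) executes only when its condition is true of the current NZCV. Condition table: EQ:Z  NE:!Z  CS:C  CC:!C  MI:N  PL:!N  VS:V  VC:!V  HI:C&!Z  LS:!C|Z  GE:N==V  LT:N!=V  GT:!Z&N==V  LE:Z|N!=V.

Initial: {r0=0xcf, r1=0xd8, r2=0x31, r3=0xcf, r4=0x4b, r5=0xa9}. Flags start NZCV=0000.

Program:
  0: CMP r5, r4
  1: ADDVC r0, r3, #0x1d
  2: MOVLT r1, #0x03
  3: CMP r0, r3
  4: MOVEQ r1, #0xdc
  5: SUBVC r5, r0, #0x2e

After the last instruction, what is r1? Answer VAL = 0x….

0: ✓ CMP  NZCV=0011
1: · ADDVC
2: ✓ MOVLT  r1←0x03
3: ✓ CMP  NZCV=0110
4: ✓ MOVEQ  r1←0xdc
5: ✓ SUBVC  r5←0xa1

VAL = 0xdc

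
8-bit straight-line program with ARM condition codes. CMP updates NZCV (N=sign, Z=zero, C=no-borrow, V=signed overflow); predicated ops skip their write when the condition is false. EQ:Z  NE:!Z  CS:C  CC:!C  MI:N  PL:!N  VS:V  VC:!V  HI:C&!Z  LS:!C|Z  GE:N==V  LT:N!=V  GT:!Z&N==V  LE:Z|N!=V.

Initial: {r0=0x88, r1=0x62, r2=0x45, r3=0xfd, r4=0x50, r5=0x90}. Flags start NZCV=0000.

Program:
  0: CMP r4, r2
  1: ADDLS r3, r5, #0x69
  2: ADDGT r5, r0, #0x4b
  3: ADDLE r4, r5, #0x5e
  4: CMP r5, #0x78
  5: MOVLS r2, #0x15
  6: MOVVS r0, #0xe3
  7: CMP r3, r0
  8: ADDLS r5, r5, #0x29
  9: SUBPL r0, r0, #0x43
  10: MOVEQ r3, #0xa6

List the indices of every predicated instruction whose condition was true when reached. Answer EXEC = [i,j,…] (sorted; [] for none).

EXEC = [2,6,9]

0: ✓ CMP  NZCV=0010
1: · ADDLS
2: ✓ ADDGT  r5←0xd3
3: · ADDLE
4: ✓ CMP  NZCV=0011
5: · MOVLS
6: ✓ MOVVS  r0←0xe3
7: ✓ CMP  NZCV=0010
8: · ADDLS
9: ✓ SUBPL  r0←0xa0
10: · MOVEQ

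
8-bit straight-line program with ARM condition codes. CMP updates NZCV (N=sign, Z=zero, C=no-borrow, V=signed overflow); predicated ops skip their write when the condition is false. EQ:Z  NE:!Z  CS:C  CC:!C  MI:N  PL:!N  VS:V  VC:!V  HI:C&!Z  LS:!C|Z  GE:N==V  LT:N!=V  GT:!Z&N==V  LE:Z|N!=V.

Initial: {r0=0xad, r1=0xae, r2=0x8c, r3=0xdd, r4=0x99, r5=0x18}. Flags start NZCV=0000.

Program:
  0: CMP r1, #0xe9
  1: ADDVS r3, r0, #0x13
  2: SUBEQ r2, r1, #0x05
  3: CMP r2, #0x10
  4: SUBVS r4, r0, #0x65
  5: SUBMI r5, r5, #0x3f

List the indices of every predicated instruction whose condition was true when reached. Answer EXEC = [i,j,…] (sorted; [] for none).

EXEC = [4]

0: ✓ CMP  NZCV=1000
1: · ADDVS
2: · SUBEQ
3: ✓ CMP  NZCV=0011
4: ✓ SUBVS  r4←0x48
5: · SUBMI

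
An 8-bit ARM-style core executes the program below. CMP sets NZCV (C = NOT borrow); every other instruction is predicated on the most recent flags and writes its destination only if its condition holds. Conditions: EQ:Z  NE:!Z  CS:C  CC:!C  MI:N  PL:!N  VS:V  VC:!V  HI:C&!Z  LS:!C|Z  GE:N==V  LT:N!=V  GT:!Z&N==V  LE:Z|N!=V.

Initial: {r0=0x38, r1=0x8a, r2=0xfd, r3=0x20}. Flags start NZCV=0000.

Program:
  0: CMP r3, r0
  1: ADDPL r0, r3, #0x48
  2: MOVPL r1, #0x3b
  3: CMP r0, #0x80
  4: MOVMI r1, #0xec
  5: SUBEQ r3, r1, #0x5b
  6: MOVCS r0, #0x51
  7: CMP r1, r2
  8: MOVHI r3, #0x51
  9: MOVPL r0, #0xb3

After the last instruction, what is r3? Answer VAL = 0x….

VAL = 0x20

0: ✓ CMP  NZCV=1000
1: · ADDPL
2: · MOVPL
3: ✓ CMP  NZCV=1001
4: ✓ MOVMI  r1←0xec
5: · SUBEQ
6: · MOVCS
7: ✓ CMP  NZCV=1000
8: · MOVHI
9: · MOVPL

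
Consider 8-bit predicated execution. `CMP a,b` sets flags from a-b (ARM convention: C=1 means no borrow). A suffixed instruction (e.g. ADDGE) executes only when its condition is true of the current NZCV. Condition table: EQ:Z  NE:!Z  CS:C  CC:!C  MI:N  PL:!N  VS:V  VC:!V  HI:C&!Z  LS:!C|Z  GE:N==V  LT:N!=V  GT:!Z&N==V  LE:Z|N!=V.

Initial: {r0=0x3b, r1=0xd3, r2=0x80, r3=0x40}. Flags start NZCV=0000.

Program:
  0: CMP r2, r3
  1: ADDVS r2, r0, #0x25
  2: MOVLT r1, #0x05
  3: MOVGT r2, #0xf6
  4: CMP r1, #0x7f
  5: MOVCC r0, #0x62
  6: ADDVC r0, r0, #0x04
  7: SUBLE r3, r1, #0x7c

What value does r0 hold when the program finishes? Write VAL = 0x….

[0] flags=0011 → (cmp)
[1] flags=0011 VS?T → r2=0x60
[2] flags=0011 LT?T → r1=0x05
[3] flags=0011 GT?F → skip
[4] flags=1000 → (cmp)
[5] flags=1000 CC?T → r0=0x62
[6] flags=1000 VC?T → r0=0x66
[7] flags=1000 LE?T → r3=0x89

VAL = 0x66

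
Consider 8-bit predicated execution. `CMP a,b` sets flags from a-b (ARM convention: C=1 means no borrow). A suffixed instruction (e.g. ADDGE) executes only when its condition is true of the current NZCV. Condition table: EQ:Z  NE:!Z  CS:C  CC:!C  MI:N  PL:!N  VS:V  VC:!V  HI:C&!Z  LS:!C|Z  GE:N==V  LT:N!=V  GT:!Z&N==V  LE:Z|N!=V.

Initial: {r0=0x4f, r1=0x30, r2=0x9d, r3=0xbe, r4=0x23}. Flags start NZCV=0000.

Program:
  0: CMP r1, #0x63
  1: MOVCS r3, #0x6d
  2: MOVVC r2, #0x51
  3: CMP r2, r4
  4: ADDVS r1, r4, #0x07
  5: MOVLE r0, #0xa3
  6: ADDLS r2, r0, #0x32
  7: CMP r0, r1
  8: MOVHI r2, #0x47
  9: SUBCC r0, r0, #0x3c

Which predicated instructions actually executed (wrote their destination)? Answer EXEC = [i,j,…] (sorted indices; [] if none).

[0] flags=1000 → (cmp)
[1] flags=1000 CS?F → skip
[2] flags=1000 VC?T → r2=0x51
[3] flags=0010 → (cmp)
[4] flags=0010 VS?F → skip
[5] flags=0010 LE?F → skip
[6] flags=0010 LS?F → skip
[7] flags=0010 → (cmp)
[8] flags=0010 HI?T → r2=0x47
[9] flags=0010 CC?F → skip

EXEC = [2,8]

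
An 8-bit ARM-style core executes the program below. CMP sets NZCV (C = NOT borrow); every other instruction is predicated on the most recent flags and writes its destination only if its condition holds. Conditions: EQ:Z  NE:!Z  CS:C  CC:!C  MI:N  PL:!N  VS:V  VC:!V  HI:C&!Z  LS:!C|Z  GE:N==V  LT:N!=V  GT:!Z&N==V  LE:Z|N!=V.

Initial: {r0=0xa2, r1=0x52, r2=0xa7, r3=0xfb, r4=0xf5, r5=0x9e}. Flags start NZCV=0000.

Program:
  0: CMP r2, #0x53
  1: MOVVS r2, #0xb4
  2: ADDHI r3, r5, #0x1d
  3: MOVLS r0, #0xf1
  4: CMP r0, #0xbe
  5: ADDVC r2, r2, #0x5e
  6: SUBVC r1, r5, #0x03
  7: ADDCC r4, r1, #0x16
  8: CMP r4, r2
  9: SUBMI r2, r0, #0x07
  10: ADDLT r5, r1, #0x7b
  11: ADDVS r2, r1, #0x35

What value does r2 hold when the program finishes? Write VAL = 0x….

0: ✓ CMP  NZCV=0011
1: ✓ MOVVS  r2←0xb4
2: ✓ ADDHI  r3←0xbb
3: · MOVLS
4: ✓ CMP  NZCV=1000
5: ✓ ADDVC  r2←0x12
6: ✓ SUBVC  r1←0x9b
7: ✓ ADDCC  r4←0xb1
8: ✓ CMP  NZCV=1010
9: ✓ SUBMI  r2←0x9b
10: ✓ ADDLT  r5←0x16
11: · ADDVS

VAL = 0x9b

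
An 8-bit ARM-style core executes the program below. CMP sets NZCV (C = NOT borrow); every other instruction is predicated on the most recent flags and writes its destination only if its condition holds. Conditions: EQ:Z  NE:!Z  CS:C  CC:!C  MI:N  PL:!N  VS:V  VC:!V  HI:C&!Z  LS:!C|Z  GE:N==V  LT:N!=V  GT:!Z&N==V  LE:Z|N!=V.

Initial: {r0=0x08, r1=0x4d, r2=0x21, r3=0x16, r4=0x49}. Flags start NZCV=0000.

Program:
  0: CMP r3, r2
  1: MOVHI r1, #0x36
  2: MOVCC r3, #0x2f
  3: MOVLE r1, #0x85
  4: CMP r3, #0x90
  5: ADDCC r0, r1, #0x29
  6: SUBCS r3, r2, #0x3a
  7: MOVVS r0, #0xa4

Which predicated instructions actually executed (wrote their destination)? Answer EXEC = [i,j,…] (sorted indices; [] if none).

[0] flags=1000 → (cmp)
[1] flags=1000 HI?F → skip
[2] flags=1000 CC?T → r3=0x2f
[3] flags=1000 LE?T → r1=0x85
[4] flags=1001 → (cmp)
[5] flags=1001 CC?T → r0=0xae
[6] flags=1001 CS?F → skip
[7] flags=1001 VS?T → r0=0xa4

EXEC = [2,3,5,7]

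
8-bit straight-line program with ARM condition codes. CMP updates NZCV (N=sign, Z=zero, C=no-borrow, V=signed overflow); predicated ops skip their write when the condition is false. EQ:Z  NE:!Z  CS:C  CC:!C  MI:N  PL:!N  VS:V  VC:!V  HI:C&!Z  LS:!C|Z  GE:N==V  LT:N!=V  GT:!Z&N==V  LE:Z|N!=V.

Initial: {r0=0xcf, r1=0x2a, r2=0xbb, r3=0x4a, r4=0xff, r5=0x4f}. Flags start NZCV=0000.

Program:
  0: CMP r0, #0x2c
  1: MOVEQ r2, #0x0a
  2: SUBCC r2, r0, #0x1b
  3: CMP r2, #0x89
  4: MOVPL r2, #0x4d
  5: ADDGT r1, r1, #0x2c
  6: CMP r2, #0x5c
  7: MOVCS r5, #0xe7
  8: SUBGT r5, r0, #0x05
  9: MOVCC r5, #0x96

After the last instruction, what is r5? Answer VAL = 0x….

[0] flags=1010 → (cmp)
[1] flags=1010 EQ?F → skip
[2] flags=1010 CC?F → skip
[3] flags=0010 → (cmp)
[4] flags=0010 PL?T → r2=0x4d
[5] flags=0010 GT?T → r1=0x56
[6] flags=1000 → (cmp)
[7] flags=1000 CS?F → skip
[8] flags=1000 GT?F → skip
[9] flags=1000 CC?T → r5=0x96

VAL = 0x96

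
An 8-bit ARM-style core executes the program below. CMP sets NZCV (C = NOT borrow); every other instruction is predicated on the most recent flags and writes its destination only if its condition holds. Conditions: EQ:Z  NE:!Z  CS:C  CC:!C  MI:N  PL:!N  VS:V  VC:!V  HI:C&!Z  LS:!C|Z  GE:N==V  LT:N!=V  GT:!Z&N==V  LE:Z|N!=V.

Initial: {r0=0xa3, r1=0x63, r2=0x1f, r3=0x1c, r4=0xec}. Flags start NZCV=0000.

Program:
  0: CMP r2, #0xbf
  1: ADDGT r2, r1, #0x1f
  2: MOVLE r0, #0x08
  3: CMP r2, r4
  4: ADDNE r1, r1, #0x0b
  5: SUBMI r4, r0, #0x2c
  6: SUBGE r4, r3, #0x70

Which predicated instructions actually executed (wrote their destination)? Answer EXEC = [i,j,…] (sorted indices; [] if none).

EXEC = [1,4,5]

0: ✓ CMP  NZCV=0000
1: ✓ ADDGT  r2←0x82
2: · MOVLE
3: ✓ CMP  NZCV=1000
4: ✓ ADDNE  r1←0x6e
5: ✓ SUBMI  r4←0x77
6: · SUBGE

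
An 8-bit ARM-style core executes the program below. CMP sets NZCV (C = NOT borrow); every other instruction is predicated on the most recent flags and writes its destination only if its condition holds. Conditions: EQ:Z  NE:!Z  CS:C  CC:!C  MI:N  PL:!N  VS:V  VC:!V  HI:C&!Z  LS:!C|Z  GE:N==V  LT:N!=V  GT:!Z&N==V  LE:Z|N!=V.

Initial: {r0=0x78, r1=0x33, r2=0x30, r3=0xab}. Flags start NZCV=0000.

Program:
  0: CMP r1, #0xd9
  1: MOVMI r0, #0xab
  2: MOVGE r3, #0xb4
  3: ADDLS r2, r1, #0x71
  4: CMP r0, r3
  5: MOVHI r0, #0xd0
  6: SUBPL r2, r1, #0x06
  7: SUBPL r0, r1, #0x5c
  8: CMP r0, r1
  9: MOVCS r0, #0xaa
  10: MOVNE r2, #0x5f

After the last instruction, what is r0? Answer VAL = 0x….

VAL = 0xaa

[0] flags=0000 → (cmp)
[1] flags=0000 MI?F → skip
[2] flags=0000 GE?T → r3=0xb4
[3] flags=0000 LS?T → r2=0xa4
[4] flags=1001 → (cmp)
[5] flags=1001 HI?F → skip
[6] flags=1001 PL?F → skip
[7] flags=1001 PL?F → skip
[8] flags=0010 → (cmp)
[9] flags=0010 CS?T → r0=0xaa
[10] flags=0010 NE?T → r2=0x5f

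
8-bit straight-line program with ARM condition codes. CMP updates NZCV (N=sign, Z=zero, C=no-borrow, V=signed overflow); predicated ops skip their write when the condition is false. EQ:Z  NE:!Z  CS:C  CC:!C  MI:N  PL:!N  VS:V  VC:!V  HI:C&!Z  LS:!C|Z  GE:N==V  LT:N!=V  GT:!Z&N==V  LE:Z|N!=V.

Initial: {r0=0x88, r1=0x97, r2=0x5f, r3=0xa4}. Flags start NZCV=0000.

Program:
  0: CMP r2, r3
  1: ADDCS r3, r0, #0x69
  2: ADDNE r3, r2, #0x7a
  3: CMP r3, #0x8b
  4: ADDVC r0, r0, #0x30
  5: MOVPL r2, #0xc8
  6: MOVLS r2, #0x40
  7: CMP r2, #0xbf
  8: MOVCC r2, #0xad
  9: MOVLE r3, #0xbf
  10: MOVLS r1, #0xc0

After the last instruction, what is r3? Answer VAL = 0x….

[0] flags=1001 → (cmp)
[1] flags=1001 CS?F → skip
[2] flags=1001 NE?T → r3=0xd9
[3] flags=0010 → (cmp)
[4] flags=0010 VC?T → r0=0xb8
[5] flags=0010 PL?T → r2=0xc8
[6] flags=0010 LS?F → skip
[7] flags=0010 → (cmp)
[8] flags=0010 CC?F → skip
[9] flags=0010 LE?F → skip
[10] flags=0010 LS?F → skip

VAL = 0xd9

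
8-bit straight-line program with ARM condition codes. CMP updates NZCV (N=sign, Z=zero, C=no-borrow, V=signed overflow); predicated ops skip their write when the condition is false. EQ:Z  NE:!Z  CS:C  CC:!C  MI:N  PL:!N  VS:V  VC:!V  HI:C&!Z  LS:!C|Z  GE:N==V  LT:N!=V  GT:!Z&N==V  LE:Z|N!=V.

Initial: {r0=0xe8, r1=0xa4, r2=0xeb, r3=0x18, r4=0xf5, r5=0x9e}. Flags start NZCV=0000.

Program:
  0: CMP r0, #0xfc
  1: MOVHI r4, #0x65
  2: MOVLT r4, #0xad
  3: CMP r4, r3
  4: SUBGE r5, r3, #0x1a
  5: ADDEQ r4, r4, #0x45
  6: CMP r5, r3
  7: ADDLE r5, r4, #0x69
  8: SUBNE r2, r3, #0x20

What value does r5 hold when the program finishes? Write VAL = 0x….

VAL = 0x16

0: ✓ CMP  NZCV=1000
1: · MOVHI
2: ✓ MOVLT  r4←0xad
3: ✓ CMP  NZCV=1010
4: · SUBGE
5: · ADDEQ
6: ✓ CMP  NZCV=1010
7: ✓ ADDLE  r5←0x16
8: ✓ SUBNE  r2←0xf8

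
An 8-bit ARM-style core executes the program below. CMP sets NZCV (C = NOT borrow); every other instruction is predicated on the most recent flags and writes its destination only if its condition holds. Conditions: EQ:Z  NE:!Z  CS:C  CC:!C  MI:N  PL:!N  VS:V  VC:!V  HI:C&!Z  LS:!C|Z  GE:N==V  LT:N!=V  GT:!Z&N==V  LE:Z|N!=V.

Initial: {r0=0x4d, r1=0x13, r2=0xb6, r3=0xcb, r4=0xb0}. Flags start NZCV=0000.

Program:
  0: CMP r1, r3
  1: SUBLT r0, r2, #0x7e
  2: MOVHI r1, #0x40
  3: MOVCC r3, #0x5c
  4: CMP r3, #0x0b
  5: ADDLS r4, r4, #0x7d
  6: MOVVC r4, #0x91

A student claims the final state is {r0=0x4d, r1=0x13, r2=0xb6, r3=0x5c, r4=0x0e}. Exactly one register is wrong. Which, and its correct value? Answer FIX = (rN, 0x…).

[0] flags=0000 → (cmp)
[1] flags=0000 LT?F → skip
[2] flags=0000 HI?F → skip
[3] flags=0000 CC?T → r3=0x5c
[4] flags=0010 → (cmp)
[5] flags=0010 LS?F → skip
[6] flags=0010 VC?T → r4=0x91

FIX = (r4, 0x91)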